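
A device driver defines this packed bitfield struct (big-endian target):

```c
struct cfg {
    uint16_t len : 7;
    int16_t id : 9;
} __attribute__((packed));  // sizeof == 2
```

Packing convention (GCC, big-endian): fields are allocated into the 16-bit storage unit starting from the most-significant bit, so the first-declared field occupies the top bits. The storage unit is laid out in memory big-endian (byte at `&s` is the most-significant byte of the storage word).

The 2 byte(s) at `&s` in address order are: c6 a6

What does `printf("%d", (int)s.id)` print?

[0]=0xc6 [1]=0xa6 (big-endian) → word 0xc6a6
len:7 @ bit 9 → (0xc6a6>>9)&0x7f = 0x63
id:9 @ bit 0 → (0xc6a6>>0)&0x1ff = 0xa6  ←
id signed 9b, MSB=0: value = 166

166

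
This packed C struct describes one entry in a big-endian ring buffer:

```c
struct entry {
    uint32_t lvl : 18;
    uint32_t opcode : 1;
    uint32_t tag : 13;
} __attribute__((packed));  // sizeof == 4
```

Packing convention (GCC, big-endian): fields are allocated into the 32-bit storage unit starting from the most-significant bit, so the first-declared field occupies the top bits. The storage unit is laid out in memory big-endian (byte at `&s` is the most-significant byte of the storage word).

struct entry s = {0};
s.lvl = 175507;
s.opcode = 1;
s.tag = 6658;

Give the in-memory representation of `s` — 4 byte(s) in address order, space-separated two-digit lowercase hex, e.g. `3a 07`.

lvl (18b) val=175507 bits=0x2ad93 at bit 14: 0xab64c000
opcode (1b) val=1 bits=0x1 at bit 13: 0xab64e000
tag (13b) val=6658 bits=0x1a02 at bit 0: 0xab64fa02
word = 0xab64fa02 → big-endian bytes:
  [0]=0xab  [1]=0x64  [2]=0xfa  [3]=0x02

ab 64 fa 02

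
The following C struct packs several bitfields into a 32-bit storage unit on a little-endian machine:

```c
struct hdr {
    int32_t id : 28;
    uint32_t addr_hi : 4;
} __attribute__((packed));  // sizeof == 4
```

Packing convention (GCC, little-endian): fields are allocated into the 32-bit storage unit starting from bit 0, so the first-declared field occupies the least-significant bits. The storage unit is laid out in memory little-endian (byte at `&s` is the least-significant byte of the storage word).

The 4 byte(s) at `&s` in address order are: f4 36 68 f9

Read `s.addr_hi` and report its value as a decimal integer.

[0]=0xf4 [1]=0x36 [2]=0x68 [3]=0xf9 (little-endian) → word 0xf96836f4
id:28 @ bit 0 → (0xf96836f4>>0)&0xfffffff = 0x96836f4
addr_hi:4 @ bit 28 → (0xf96836f4>>28)&0xf = 0xf  ←

15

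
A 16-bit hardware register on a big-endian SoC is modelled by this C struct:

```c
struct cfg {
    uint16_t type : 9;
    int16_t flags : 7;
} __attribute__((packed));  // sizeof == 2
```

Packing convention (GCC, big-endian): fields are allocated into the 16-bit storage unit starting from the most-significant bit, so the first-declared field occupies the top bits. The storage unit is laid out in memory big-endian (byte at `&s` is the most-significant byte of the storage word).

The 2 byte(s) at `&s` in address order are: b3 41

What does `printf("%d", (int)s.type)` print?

358

[0]=0xb3 [1]=0x41 (big-endian) → word 0xb341
type [7+:9] = (word>>7) & 0x1ff = 358  ←
flags [0+:7] = (word>>0) & 0x7f = 65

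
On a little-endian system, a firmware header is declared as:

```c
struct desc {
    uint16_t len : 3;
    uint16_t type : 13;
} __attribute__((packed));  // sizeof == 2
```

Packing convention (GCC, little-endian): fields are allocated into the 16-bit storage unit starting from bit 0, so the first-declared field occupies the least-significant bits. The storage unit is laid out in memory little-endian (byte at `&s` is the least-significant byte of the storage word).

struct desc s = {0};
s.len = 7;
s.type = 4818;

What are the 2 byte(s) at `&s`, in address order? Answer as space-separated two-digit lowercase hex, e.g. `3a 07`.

97 96

[0+:3] len=7 & 0x7 = 0x7; word=0x0007
[3+:13] type=4818 & 0x1fff = 0x12d2; word=0x9697
word = 0x9697 → little-endian bytes:
  [0]=0x97  [1]=0x96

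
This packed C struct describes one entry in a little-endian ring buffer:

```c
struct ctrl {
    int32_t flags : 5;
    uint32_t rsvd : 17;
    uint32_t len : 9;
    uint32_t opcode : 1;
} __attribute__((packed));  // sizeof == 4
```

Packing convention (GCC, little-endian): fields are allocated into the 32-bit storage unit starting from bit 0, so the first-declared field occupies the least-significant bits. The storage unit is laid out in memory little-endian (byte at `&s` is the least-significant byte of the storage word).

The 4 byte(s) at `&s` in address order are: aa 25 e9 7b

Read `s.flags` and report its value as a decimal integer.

[0]=0xaa [1]=0x25 [2]=0xe9 [3]=0x7b (little-endian) → word 0x7be925aa
flags:5 @ bit 0 → (0x7be925aa>>0)&0x1f = 0xa  ←
rsvd:17 @ bit 5 → (0x7be925aa>>5)&0x1ffff = 0x1492d
len:9 @ bit 22 → (0x7be925aa>>22)&0x1ff = 0x1ef
opcode:1 @ bit 31 → (0x7be925aa>>31)&0x1 = 0x0
flags signed 5b, MSB=0: value = 10

10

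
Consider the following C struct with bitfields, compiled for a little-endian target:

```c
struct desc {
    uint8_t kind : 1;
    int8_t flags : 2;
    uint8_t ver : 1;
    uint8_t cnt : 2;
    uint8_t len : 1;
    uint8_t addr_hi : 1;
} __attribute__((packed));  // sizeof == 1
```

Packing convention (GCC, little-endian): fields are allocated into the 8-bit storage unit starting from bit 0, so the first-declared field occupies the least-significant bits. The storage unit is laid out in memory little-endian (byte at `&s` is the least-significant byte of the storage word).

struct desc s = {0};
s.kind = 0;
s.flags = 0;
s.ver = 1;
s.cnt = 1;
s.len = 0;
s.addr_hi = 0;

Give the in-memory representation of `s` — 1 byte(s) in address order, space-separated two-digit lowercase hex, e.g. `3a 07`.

18

kind:1 = 0 → 0x0 << 0 → word 0x00
flags:2 = 0 → 0x0 << 1 → word 0x00
ver:1 = 1 → 0x1 << 3 → word 0x08
cnt:2 = 1 → 0x1 << 4 → word 0x18
len:1 = 0 → 0x0 << 6 → word 0x18
addr_hi:1 = 0 → 0x0 << 7 → word 0x18
word = 0x18 → little-endian bytes:
  [0]=0x18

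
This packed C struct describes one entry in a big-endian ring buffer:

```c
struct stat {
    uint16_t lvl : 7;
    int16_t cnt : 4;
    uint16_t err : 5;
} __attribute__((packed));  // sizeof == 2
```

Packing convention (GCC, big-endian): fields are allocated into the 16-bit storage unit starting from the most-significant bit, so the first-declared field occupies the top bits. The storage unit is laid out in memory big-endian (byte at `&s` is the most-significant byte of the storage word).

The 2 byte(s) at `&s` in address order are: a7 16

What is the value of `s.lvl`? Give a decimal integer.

[0]=0xa7 [1]=0x16 (big-endian) → word 0xa716
lvl [9+:7] = (word>>9) & 0x7f = 83  ←
cnt [5+:4] = (word>>5) & 0xf = 8
err [0+:5] = (word>>0) & 0x1f = 22

83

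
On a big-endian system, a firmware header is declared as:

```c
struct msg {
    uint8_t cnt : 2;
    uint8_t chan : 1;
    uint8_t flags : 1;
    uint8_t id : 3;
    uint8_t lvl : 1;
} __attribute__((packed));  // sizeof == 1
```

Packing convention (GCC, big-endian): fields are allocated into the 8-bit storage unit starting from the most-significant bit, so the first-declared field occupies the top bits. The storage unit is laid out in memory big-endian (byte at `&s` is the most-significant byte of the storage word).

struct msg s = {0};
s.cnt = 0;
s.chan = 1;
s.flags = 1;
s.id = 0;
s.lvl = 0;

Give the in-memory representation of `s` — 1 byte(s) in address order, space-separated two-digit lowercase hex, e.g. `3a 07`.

[6+:2] cnt=0 & 0x3 = 0x0; word=0x00
[5+:1] chan=1 & 0x1 = 0x1; word=0x20
[4+:1] flags=1 & 0x1 = 0x1; word=0x30
[1+:3] id=0 & 0x7 = 0x0; word=0x30
[0+:1] lvl=0 & 0x1 = 0x0; word=0x30
word = 0x30 → big-endian bytes:
  [0]=0x30

30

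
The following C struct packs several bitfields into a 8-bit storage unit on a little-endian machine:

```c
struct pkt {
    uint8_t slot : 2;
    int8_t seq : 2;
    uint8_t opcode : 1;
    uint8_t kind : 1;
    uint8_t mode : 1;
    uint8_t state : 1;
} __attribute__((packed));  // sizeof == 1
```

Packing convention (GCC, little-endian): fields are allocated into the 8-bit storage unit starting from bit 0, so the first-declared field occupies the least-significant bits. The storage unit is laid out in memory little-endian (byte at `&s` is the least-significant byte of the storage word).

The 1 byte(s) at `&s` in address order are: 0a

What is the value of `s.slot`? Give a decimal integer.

[0]=0x0a (little-endian) → word 0x0a
slot:2 @ bit 0 → (0x0a>>0)&0x3 = 0x2  ←
seq:2 @ bit 2 → (0x0a>>2)&0x3 = 0x2
opcode:1 @ bit 4 → (0x0a>>4)&0x1 = 0x0
kind:1 @ bit 5 → (0x0a>>5)&0x1 = 0x0
mode:1 @ bit 6 → (0x0a>>6)&0x1 = 0x0
state:1 @ bit 7 → (0x0a>>7)&0x1 = 0x0

2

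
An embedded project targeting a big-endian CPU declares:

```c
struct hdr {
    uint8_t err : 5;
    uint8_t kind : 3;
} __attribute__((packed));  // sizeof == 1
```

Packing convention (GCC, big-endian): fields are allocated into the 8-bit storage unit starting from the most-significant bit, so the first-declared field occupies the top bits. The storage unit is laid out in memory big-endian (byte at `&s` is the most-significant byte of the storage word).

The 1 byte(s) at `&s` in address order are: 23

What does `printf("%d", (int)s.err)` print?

4

[0]=0x23 (big-endian) → word 0x23
err:5 @ bit 3 → (0x23>>3)&0x1f = 0x4  ←
kind:3 @ bit 0 → (0x23>>0)&0x7 = 0x3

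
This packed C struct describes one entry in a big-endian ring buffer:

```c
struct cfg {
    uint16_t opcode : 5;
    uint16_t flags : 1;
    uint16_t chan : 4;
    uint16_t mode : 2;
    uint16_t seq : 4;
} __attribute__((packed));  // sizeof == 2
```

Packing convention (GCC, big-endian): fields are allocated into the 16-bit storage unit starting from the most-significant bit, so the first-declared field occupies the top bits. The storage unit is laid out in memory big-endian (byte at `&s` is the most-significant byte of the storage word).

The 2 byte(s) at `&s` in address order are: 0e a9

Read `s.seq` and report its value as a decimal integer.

[0]=0x0e [1]=0xa9 (big-endian) → word 0x0ea9
opcode:5 @ bit 11 → (0x0ea9>>11)&0x1f = 0x1
flags:1 @ bit 10 → (0x0ea9>>10)&0x1 = 0x1
chan:4 @ bit 6 → (0x0ea9>>6)&0xf = 0xa
mode:2 @ bit 4 → (0x0ea9>>4)&0x3 = 0x2
seq:4 @ bit 0 → (0x0ea9>>0)&0xf = 0x9  ←

9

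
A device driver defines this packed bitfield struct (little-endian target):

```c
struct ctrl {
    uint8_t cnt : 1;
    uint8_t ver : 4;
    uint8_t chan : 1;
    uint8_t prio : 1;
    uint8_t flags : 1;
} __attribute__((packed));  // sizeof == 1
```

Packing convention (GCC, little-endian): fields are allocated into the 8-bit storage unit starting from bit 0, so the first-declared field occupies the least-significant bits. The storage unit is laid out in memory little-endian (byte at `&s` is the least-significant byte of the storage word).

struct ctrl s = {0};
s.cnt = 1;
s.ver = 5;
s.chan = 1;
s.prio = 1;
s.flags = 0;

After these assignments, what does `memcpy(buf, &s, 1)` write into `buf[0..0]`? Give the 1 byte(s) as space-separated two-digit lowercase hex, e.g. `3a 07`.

6b

[0+:1] cnt=1 & 0x1 = 0x1; word=0x01
[1+:4] ver=5 & 0xf = 0x5; word=0x0b
[5+:1] chan=1 & 0x1 = 0x1; word=0x2b
[6+:1] prio=1 & 0x1 = 0x1; word=0x6b
[7+:1] flags=0 & 0x1 = 0x0; word=0x6b
word = 0x6b → little-endian bytes:
  [0]=0x6b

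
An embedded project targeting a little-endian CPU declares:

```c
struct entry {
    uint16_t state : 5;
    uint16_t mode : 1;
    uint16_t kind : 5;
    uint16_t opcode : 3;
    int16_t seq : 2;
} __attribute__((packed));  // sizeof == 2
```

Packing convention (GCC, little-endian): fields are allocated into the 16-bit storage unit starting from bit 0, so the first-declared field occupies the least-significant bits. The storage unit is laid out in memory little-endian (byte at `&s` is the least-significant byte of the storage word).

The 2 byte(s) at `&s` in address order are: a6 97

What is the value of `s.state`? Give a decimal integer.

[0]=0xa6 [1]=0x97 (little-endian) → word 0x97a6
state [0+:5] = (word>>0) & 0x1f = 6  ←
mode [5+:1] = (word>>5) & 0x1 = 1
kind [6+:5] = (word>>6) & 0x1f = 30
opcode [11+:3] = (word>>11) & 0x7 = 2
seq [14+:2] = (word>>14) & 0x3 = 2

6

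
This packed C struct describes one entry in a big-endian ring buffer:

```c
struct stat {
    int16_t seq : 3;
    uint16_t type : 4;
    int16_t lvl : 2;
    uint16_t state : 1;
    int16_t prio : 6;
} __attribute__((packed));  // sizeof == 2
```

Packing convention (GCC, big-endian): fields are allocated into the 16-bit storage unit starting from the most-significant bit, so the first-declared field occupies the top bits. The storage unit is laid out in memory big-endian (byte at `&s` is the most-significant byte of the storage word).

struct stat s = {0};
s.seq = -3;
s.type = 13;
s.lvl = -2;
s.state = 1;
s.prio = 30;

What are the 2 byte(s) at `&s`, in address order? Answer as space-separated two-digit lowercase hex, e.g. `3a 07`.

seq (3b) val=-3 bits=0x5 at bit 13: 0xa000
type (4b) val=13 bits=0xd at bit 9: 0xba00
lvl (2b) val=-2 bits=0x2 at bit 7: 0xbb00
state (1b) val=1 bits=0x1 at bit 6: 0xbb40
prio (6b) val=30 bits=0x1e at bit 0: 0xbb5e
word = 0xbb5e → big-endian bytes:
  [0]=0xbb  [1]=0x5e

bb 5e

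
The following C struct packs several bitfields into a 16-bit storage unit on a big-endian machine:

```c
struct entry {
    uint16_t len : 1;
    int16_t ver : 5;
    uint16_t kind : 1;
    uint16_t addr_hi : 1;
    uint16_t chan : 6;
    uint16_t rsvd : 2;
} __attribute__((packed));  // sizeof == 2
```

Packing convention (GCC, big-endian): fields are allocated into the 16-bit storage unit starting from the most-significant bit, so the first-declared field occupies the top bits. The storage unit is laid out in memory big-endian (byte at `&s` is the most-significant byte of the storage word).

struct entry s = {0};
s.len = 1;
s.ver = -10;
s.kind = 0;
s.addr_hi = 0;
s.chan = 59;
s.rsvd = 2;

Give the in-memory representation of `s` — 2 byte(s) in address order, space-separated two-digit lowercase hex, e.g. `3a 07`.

d8 ee

len:1 = 1 → 0x1 << 15 → word 0x8000
ver:5 = -10 → 0x16 << 10 → word 0xd800
kind:1 = 0 → 0x0 << 9 → word 0xd800
addr_hi:1 = 0 → 0x0 << 8 → word 0xd800
chan:6 = 59 → 0x3b << 2 → word 0xd8ec
rsvd:2 = 2 → 0x2 << 0 → word 0xd8ee
word = 0xd8ee → big-endian bytes:
  [0]=0xd8  [1]=0xee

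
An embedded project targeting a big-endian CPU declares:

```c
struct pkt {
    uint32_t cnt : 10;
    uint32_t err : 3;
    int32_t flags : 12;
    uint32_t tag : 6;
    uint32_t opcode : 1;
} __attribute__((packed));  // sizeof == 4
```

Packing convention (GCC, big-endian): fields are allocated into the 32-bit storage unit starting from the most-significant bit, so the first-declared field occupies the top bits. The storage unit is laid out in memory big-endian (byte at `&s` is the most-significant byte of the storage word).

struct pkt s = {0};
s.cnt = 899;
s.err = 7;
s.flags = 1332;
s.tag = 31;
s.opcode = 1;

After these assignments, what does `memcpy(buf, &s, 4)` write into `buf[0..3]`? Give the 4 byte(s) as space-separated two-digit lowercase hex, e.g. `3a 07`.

e0 fa 9a 3f

cnt (10b) val=899 bits=0x383 at bit 22: 0xe0c00000
err (3b) val=7 bits=0x7 at bit 19: 0xe0f80000
flags (12b) val=1332 bits=0x534 at bit 7: 0xe0fa9a00
tag (6b) val=31 bits=0x1f at bit 1: 0xe0fa9a3e
opcode (1b) val=1 bits=0x1 at bit 0: 0xe0fa9a3f
word = 0xe0fa9a3f → big-endian bytes:
  [0]=0xe0  [1]=0xfa  [2]=0x9a  [3]=0x3f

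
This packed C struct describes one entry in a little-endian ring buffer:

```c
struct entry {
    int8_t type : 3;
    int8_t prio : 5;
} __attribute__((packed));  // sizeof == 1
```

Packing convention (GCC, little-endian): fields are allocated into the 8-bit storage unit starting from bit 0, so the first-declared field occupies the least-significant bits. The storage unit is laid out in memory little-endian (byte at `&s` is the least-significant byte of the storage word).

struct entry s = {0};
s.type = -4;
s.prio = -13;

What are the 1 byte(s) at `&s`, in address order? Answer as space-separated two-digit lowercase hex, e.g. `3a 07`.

9c

type:3 = -4 → 0x4 << 0 → word 0x04
prio:5 = -13 → 0x13 << 3 → word 0x9c
word = 0x9c → little-endian bytes:
  [0]=0x9c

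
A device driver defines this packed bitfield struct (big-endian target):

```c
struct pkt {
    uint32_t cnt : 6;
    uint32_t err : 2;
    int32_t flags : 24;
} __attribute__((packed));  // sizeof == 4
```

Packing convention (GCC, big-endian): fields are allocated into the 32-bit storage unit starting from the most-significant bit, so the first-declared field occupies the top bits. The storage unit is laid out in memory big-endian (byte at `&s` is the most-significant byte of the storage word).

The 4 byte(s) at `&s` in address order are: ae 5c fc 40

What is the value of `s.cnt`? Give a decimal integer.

43

[0]=0xae [1]=0x5c [2]=0xfc [3]=0x40 (big-endian) → word 0xae5cfc40
cnt:6 @ bit 26 → (0xae5cfc40>>26)&0x3f = 0x2b  ←
err:2 @ bit 24 → (0xae5cfc40>>24)&0x3 = 0x2
flags:24 @ bit 0 → (0xae5cfc40>>0)&0xffffff = 0x5cfc40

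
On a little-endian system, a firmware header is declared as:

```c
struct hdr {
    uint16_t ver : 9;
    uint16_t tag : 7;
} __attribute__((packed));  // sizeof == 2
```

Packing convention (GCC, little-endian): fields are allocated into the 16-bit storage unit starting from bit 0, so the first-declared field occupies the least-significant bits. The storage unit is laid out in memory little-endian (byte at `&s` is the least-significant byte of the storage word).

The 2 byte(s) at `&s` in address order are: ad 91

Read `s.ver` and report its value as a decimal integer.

[0]=0xad [1]=0x91 (little-endian) → word 0x91ad
ver:9 @ bit 0 → (0x91ad>>0)&0x1ff = 0x1ad  ←
tag:7 @ bit 9 → (0x91ad>>9)&0x7f = 0x48

429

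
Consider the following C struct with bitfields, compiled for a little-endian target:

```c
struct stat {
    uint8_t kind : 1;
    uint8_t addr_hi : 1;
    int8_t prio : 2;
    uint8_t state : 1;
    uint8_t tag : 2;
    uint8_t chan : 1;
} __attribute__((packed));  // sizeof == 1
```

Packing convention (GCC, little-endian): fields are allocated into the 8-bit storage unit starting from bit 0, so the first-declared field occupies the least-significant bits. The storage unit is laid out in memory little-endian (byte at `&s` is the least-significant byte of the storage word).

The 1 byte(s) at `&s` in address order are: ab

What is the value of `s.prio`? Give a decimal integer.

[0]=0xab (little-endian) → word 0xab
kind [0+:1] = (word>>0) & 0x1 = 1
addr_hi [1+:1] = (word>>1) & 0x1 = 1
prio [2+:2] = (word>>2) & 0x3 = 2  ←
state [4+:1] = (word>>4) & 0x1 = 0
tag [5+:2] = (word>>5) & 0x3 = 1
chan [7+:1] = (word>>7) & 0x1 = 1
prio signed 2b, MSB=1: 2 - 4 = -2

-2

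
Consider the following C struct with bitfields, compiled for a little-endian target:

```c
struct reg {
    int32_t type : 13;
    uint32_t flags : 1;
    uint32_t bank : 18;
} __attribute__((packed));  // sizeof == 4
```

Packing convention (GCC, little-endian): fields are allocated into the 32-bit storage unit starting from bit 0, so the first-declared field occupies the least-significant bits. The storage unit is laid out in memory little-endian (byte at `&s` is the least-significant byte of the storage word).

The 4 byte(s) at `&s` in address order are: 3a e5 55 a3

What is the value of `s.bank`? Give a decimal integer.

167255

[0]=0x3a [1]=0xe5 [2]=0x55 [3]=0xa3 (little-endian) → word 0xa355e53a
type [0+:13] = (word>>0) & 0x1fff = 1338
flags [13+:1] = (word>>13) & 0x1 = 1
bank [14+:18] = (word>>14) & 0x3ffff = 167255  ←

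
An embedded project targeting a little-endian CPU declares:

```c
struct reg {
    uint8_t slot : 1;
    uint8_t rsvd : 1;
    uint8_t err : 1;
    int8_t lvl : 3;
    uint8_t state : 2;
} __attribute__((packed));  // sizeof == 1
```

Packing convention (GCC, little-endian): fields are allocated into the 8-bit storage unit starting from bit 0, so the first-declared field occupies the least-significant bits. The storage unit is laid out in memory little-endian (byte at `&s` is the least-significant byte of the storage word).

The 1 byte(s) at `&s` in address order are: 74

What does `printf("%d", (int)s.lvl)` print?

-2

[0]=0x74 (little-endian) → word 0x74
slot:1 @ bit 0 → (0x74>>0)&0x1 = 0x0
rsvd:1 @ bit 1 → (0x74>>1)&0x1 = 0x0
err:1 @ bit 2 → (0x74>>2)&0x1 = 0x1
lvl:3 @ bit 3 → (0x74>>3)&0x7 = 0x6  ←
state:2 @ bit 6 → (0x74>>6)&0x3 = 0x1
lvl signed 3b, MSB=1: 6 - 8 = -2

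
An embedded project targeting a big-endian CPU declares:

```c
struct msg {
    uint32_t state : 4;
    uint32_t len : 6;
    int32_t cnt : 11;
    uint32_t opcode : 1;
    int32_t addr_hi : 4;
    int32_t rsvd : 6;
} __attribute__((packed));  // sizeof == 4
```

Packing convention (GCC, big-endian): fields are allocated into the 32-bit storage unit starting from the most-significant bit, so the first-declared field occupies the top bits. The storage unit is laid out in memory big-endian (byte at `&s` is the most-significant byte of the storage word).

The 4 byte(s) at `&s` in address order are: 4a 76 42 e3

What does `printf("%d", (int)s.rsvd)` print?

[0]=0x4a [1]=0x76 [2]=0x42 [3]=0xe3 (big-endian) → word 0x4a7642e3
state [28+:4] = (word>>28) & 0xf = 4
len [22+:6] = (word>>22) & 0x3f = 41
cnt [11+:11] = (word>>11) & 0x7ff = 1736
opcode [10+:1] = (word>>10) & 0x1 = 0
addr_hi [6+:4] = (word>>6) & 0xf = 11
rsvd [0+:6] = (word>>0) & 0x3f = 35  ←
rsvd signed 6b, MSB=1: 35 - 64 = -29

-29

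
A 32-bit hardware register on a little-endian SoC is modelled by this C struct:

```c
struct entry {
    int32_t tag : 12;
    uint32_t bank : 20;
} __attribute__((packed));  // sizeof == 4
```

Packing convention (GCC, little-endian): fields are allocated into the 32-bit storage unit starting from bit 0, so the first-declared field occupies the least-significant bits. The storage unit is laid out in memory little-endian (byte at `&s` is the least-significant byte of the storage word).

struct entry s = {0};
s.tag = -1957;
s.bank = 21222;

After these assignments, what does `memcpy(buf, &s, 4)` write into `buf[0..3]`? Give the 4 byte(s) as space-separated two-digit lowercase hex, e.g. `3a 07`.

5b 68 2e 05

[0+:12] tag=-1957 & 0xfff = 0x85b; word=0x0000085b
[12+:20] bank=21222 & 0xfffff = 0x52e6; word=0x052e685b
word = 0x052e685b → little-endian bytes:
  [0]=0x5b  [1]=0x68  [2]=0x2e  [3]=0x05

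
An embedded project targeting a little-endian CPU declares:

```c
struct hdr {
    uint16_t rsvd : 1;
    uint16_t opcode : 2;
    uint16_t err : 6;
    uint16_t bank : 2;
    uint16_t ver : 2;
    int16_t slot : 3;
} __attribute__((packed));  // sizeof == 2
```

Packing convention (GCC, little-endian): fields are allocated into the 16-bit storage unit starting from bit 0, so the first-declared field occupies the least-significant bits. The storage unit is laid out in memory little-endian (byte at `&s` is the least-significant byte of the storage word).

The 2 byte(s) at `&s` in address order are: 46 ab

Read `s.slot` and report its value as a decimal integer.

-3

[0]=0x46 [1]=0xab (little-endian) → word 0xab46
rsvd [0+:1] = (word>>0) & 0x1 = 0
opcode [1+:2] = (word>>1) & 0x3 = 3
err [3+:6] = (word>>3) & 0x3f = 40
bank [9+:2] = (word>>9) & 0x3 = 1
ver [11+:2] = (word>>11) & 0x3 = 1
slot [13+:3] = (word>>13) & 0x7 = 5  ←
slot signed 3b, MSB=1: 5 - 8 = -3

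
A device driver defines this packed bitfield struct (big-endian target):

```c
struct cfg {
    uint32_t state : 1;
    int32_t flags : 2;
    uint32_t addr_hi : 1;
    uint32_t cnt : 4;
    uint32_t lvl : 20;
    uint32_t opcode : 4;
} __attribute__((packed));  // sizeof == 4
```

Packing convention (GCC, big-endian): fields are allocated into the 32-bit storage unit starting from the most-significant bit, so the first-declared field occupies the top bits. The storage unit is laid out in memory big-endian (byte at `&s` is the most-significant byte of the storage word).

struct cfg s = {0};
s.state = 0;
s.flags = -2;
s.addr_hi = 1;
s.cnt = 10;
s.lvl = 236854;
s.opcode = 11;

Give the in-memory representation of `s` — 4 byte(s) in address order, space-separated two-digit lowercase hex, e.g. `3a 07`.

[31+:1] state=0 & 0x1 = 0x0; word=0x00000000
[29+:2] flags=-2 & 0x3 = 0x2; word=0x40000000
[28+:1] addr_hi=1 & 0x1 = 0x1; word=0x50000000
[24+:4] cnt=10 & 0xf = 0xa; word=0x5a000000
[4+:20] lvl=236854 & 0xfffff = 0x39d36; word=0x5a39d360
[0+:4] opcode=11 & 0xf = 0xb; word=0x5a39d36b
word = 0x5a39d36b → big-endian bytes:
  [0]=0x5a  [1]=0x39  [2]=0xd3  [3]=0x6b

5a 39 d3 6b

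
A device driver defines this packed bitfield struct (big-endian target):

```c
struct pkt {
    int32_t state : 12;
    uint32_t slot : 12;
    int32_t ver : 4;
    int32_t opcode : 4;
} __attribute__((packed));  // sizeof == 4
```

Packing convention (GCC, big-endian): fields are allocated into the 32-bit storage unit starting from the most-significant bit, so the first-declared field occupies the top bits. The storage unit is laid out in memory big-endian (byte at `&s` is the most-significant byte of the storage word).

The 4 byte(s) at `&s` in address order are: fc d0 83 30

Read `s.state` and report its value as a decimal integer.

[0]=0xfc [1]=0xd0 [2]=0x83 [3]=0x30 (big-endian) → word 0xfcd08330
state:12 @ bit 20 → (0xfcd08330>>20)&0xfff = 0xfcd  ←
slot:12 @ bit 8 → (0xfcd08330>>8)&0xfff = 0x83
ver:4 @ bit 4 → (0xfcd08330>>4)&0xf = 0x3
opcode:4 @ bit 0 → (0xfcd08330>>0)&0xf = 0x0
state signed 12b, MSB=1: 4045 - 4096 = -51

-51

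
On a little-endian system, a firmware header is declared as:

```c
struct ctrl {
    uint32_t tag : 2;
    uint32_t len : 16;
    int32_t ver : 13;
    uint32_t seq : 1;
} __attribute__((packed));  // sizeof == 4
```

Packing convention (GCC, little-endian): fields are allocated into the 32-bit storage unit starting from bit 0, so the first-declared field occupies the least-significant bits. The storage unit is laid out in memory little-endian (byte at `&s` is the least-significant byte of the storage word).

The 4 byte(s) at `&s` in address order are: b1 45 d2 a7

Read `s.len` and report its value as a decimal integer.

[0]=0xb1 [1]=0x45 [2]=0xd2 [3]=0xa7 (little-endian) → word 0xa7d245b1
tag:2 @ bit 0 → (0xa7d245b1>>0)&0x3 = 0x1
len:16 @ bit 2 → (0xa7d245b1>>2)&0xffff = 0x916c  ←
ver:13 @ bit 18 → (0xa7d245b1>>18)&0x1fff = 0x9f4
seq:1 @ bit 31 → (0xa7d245b1>>31)&0x1 = 0x1

37228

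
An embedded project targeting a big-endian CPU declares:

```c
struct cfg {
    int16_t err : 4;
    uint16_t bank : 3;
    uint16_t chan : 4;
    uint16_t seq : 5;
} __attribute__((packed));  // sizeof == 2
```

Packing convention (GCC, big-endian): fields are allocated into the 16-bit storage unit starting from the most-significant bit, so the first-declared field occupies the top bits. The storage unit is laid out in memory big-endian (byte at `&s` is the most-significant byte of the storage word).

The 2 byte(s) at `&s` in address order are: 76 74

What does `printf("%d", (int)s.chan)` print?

[0]=0x76 [1]=0x74 (big-endian) → word 0x7674
err [12+:4] = (word>>12) & 0xf = 7
bank [9+:3] = (word>>9) & 0x7 = 3
chan [5+:4] = (word>>5) & 0xf = 3  ←
seq [0+:5] = (word>>0) & 0x1f = 20

3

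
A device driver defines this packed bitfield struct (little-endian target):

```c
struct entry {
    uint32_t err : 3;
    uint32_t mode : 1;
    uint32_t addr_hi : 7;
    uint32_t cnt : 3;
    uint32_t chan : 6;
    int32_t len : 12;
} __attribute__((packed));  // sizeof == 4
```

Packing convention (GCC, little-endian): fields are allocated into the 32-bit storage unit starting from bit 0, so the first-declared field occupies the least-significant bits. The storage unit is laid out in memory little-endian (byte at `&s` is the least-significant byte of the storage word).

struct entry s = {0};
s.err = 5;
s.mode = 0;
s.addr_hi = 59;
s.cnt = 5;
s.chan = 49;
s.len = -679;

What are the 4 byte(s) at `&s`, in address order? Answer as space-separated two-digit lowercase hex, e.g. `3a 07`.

b5 6b 9c d5

[0+:3] err=5 & 0x7 = 0x5; word=0x00000005
[3+:1] mode=0 & 0x1 = 0x0; word=0x00000005
[4+:7] addr_hi=59 & 0x7f = 0x3b; word=0x000003b5
[11+:3] cnt=5 & 0x7 = 0x5; word=0x00002bb5
[14+:6] chan=49 & 0x3f = 0x31; word=0x000c6bb5
[20+:12] len=-679 & 0xfff = 0xd59; word=0xd59c6bb5
word = 0xd59c6bb5 → little-endian bytes:
  [0]=0xb5  [1]=0x6b  [2]=0x9c  [3]=0xd5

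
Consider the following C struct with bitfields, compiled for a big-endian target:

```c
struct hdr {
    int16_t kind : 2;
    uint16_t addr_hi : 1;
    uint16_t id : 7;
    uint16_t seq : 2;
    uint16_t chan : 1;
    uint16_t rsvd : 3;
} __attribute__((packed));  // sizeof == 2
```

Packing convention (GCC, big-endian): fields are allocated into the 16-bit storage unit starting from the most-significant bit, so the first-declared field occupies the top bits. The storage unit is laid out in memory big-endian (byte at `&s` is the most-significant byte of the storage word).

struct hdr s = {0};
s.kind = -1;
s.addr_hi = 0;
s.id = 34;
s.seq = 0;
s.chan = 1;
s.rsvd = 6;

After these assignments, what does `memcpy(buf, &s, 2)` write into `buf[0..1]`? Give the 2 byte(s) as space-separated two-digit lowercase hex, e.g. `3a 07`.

c8 8e

[14+:2] kind=-1 & 0x3 = 0x3; word=0xc000
[13+:1] addr_hi=0 & 0x1 = 0x0; word=0xc000
[6+:7] id=34 & 0x7f = 0x22; word=0xc880
[4+:2] seq=0 & 0x3 = 0x0; word=0xc880
[3+:1] chan=1 & 0x1 = 0x1; word=0xc888
[0+:3] rsvd=6 & 0x7 = 0x6; word=0xc88e
word = 0xc88e → big-endian bytes:
  [0]=0xc8  [1]=0x8e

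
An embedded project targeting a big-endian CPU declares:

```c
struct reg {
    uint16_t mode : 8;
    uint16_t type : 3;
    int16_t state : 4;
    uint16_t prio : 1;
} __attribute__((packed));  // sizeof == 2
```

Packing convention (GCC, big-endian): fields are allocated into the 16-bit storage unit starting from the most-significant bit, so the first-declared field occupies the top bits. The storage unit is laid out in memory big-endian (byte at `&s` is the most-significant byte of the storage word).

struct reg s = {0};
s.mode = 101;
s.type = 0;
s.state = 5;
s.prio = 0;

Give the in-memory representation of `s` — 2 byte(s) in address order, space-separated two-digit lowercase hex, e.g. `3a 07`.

65 0a

mode:8 = 101 → 0x65 << 8 → word 0x6500
type:3 = 0 → 0x0 << 5 → word 0x6500
state:4 = 5 → 0x5 << 1 → word 0x650a
prio:1 = 0 → 0x0 << 0 → word 0x650a
word = 0x650a → big-endian bytes:
  [0]=0x65  [1]=0x0a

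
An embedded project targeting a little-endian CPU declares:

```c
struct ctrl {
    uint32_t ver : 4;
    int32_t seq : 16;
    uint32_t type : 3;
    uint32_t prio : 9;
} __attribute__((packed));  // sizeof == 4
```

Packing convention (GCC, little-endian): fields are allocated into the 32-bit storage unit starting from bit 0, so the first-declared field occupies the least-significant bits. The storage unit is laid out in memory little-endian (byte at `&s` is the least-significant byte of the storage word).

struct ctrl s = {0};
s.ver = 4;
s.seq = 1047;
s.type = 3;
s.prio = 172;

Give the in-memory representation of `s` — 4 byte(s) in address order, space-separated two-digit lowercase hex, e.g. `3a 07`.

ver (4b) val=4 bits=0x4 at bit 0: 0x00000004
seq (16b) val=1047 bits=0x417 at bit 4: 0x00004174
type (3b) val=3 bits=0x3 at bit 20: 0x00304174
prio (9b) val=172 bits=0xac at bit 23: 0x56304174
word = 0x56304174 → little-endian bytes:
  [0]=0x74  [1]=0x41  [2]=0x30  [3]=0x56

74 41 30 56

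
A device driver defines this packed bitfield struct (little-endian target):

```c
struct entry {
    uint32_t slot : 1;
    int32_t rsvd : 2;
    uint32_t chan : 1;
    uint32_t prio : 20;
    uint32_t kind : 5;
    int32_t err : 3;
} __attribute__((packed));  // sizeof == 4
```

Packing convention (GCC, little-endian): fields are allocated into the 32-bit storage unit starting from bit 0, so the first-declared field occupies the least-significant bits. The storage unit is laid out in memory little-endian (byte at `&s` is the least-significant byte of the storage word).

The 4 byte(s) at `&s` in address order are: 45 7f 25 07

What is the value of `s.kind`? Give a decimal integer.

[0]=0x45 [1]=0x7f [2]=0x25 [3]=0x07 (little-endian) → word 0x07257f45
slot:1 @ bit 0 → (0x07257f45>>0)&0x1 = 0x1
rsvd:2 @ bit 1 → (0x07257f45>>1)&0x3 = 0x2
chan:1 @ bit 3 → (0x07257f45>>3)&0x1 = 0x0
prio:20 @ bit 4 → (0x07257f45>>4)&0xfffff = 0x257f4
kind:5 @ bit 24 → (0x07257f45>>24)&0x1f = 0x7  ←
err:3 @ bit 29 → (0x07257f45>>29)&0x7 = 0x0

7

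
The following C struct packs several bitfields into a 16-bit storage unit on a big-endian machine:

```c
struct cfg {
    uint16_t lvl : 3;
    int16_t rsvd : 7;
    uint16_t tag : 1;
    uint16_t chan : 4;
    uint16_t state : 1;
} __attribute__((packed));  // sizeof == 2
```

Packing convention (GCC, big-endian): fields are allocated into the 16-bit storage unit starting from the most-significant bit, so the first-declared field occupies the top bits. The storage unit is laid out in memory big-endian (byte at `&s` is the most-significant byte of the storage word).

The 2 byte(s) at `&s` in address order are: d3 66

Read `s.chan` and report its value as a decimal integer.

3

[0]=0xd3 [1]=0x66 (big-endian) → word 0xd366
lvl [13+:3] = (word>>13) & 0x7 = 6
rsvd [6+:7] = (word>>6) & 0x7f = 77
tag [5+:1] = (word>>5) & 0x1 = 1
chan [1+:4] = (word>>1) & 0xf = 3  ←
state [0+:1] = (word>>0) & 0x1 = 0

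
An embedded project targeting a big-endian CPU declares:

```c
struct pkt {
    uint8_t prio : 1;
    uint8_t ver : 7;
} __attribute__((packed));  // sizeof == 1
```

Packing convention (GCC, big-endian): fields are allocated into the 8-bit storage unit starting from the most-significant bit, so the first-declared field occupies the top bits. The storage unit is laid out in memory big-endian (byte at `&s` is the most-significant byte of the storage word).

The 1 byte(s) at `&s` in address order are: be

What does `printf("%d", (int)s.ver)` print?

62

[0]=0xbe (big-endian) → word 0xbe
prio:1 @ bit 7 → (0xbe>>7)&0x1 = 0x1
ver:7 @ bit 0 → (0xbe>>0)&0x7f = 0x3e  ←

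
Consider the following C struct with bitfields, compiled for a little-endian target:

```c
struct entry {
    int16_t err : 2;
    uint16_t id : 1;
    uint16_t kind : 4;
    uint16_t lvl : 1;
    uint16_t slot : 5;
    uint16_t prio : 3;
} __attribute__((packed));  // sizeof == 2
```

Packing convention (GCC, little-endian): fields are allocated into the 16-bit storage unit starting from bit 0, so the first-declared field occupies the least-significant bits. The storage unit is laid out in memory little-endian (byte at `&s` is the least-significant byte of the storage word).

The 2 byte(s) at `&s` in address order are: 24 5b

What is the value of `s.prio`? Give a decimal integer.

[0]=0x24 [1]=0x5b (little-endian) → word 0x5b24
err [0+:2] = (word>>0) & 0x3 = 0
id [2+:1] = (word>>2) & 0x1 = 1
kind [3+:4] = (word>>3) & 0xf = 4
lvl [7+:1] = (word>>7) & 0x1 = 0
slot [8+:5] = (word>>8) & 0x1f = 27
prio [13+:3] = (word>>13) & 0x7 = 2  ←

2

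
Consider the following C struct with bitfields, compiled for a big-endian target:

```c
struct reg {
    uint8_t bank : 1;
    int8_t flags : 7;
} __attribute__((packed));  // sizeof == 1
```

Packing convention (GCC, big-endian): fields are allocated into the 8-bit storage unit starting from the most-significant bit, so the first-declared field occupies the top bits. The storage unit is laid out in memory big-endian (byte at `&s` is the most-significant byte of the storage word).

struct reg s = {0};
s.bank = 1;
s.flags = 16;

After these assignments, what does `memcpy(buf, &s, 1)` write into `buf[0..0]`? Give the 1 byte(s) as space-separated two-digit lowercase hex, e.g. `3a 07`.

90

bank (1b) val=1 bits=0x1 at bit 7: 0x80
flags (7b) val=16 bits=0x10 at bit 0: 0x90
word = 0x90 → big-endian bytes:
  [0]=0x90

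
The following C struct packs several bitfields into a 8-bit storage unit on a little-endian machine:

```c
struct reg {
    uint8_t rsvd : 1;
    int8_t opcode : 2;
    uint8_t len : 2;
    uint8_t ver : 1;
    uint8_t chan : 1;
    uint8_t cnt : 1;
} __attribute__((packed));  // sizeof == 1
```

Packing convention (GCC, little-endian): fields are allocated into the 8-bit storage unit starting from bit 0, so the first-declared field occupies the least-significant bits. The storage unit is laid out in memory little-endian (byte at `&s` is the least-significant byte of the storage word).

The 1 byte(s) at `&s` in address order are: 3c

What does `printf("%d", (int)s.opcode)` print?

-2

[0]=0x3c (little-endian) → word 0x3c
rsvd:1 @ bit 0 → (0x3c>>0)&0x1 = 0x0
opcode:2 @ bit 1 → (0x3c>>1)&0x3 = 0x2  ←
len:2 @ bit 3 → (0x3c>>3)&0x3 = 0x3
ver:1 @ bit 5 → (0x3c>>5)&0x1 = 0x1
chan:1 @ bit 6 → (0x3c>>6)&0x1 = 0x0
cnt:1 @ bit 7 → (0x3c>>7)&0x1 = 0x0
opcode signed 2b, MSB=1: 2 - 4 = -2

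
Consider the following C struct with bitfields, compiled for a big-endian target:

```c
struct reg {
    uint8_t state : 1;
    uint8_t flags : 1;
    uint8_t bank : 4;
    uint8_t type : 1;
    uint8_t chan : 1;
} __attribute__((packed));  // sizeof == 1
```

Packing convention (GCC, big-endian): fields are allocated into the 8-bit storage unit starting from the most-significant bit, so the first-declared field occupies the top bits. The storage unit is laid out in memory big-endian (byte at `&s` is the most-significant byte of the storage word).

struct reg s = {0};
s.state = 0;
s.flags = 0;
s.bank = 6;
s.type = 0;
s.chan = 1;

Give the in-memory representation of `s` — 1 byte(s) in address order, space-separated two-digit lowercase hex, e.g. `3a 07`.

19

[7+:1] state=0 & 0x1 = 0x0; word=0x00
[6+:1] flags=0 & 0x1 = 0x0; word=0x00
[2+:4] bank=6 & 0xf = 0x6; word=0x18
[1+:1] type=0 & 0x1 = 0x0; word=0x18
[0+:1] chan=1 & 0x1 = 0x1; word=0x19
word = 0x19 → big-endian bytes:
  [0]=0x19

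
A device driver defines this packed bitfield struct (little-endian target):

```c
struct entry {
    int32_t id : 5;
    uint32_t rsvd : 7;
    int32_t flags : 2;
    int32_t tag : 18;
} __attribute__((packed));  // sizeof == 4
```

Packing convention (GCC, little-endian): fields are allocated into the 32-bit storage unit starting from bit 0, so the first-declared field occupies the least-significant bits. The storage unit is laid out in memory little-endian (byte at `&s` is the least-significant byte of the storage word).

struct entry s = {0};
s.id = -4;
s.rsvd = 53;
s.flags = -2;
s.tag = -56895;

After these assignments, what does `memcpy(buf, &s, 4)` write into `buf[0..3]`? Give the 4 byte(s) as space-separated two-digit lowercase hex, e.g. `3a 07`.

bc 66 70 c8

id:5 = -4 → 0x1c << 0 → word 0x0000001c
rsvd:7 = 53 → 0x35 << 5 → word 0x000006bc
flags:2 = -2 → 0x2 << 12 → word 0x000026bc
tag:18 = -56895 → 0x321c1 << 14 → word 0xc87066bc
word = 0xc87066bc → little-endian bytes:
  [0]=0xbc  [1]=0x66  [2]=0x70  [3]=0xc8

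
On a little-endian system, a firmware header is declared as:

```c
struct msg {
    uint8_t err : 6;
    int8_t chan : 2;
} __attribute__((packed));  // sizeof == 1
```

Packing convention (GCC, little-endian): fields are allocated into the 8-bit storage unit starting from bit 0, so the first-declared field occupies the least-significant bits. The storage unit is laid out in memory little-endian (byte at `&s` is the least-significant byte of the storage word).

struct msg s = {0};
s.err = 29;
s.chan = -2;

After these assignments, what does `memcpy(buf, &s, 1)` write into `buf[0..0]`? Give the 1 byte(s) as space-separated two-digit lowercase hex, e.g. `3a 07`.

err:6 = 29 → 0x1d << 0 → word 0x1d
chan:2 = -2 → 0x2 << 6 → word 0x9d
word = 0x9d → little-endian bytes:
  [0]=0x9d

9d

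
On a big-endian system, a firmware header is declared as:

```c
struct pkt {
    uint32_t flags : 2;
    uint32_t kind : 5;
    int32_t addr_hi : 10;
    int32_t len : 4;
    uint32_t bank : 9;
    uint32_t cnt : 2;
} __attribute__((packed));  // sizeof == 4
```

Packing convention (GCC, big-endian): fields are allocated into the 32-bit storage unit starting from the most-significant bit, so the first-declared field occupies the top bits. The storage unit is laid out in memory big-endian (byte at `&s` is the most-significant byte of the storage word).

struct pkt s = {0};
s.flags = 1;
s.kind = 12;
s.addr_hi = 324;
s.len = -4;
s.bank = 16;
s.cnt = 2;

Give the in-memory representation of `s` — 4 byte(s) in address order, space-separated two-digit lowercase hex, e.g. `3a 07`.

58 a2 60 42

flags:2 = 1 → 0x1 << 30 → word 0x40000000
kind:5 = 12 → 0xc << 25 → word 0x58000000
addr_hi:10 = 324 → 0x144 << 15 → word 0x58a20000
len:4 = -4 → 0xc << 11 → word 0x58a26000
bank:9 = 16 → 0x10 << 2 → word 0x58a26040
cnt:2 = 2 → 0x2 << 0 → word 0x58a26042
word = 0x58a26042 → big-endian bytes:
  [0]=0x58  [1]=0xa2  [2]=0x60  [3]=0x42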